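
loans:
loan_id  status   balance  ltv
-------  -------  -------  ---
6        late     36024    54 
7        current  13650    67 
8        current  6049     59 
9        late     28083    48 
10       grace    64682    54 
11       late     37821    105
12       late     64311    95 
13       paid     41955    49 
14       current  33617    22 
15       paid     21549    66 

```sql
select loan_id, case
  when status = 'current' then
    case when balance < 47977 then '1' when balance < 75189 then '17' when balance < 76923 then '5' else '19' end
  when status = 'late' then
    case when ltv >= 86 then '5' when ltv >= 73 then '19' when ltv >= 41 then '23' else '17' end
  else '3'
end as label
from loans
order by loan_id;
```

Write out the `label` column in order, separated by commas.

23, 1, 1, 23, 3, 5, 5, 3, 1, 3

loan_id=6: status='late' → inner[ltv >= 41] → 23
loan_id=7: status='current' → inner[balance < 47977] → 1
loan_id=8: status='current' → inner[balance < 47977] → 1
loan_id=9: status='late' → inner[ltv >= 41] → 23
loan_id=10: status='grace' → outer ELSE → 3
loan_id=11: status='late' → inner[ltv >= 86] → 5
loan_id=12: status='late' → inner[ltv >= 86] → 5
loan_id=13: status='paid' → outer ELSE → 3
loan_id=14: status='current' → inner[balance < 47977] → 1
loan_id=15: status='paid' → outer ELSE → 3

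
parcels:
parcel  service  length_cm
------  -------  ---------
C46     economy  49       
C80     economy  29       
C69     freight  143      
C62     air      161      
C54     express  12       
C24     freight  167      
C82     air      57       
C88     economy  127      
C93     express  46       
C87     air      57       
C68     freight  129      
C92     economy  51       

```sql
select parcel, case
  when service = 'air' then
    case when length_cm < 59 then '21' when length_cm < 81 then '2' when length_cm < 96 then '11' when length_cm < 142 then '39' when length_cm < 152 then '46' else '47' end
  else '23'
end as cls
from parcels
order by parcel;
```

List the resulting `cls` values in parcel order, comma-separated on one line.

23, 23, 23, 47, 23, 23, 23, 21, 21, 23, 23, 23

parcel=C24: service='freight' → outer ELSE → 23
parcel=C46: service='economy' → outer ELSE → 23
parcel=C54: service='express' → outer ELSE → 23
parcel=C62: service='air' → inner[ELSE] → 47
parcel=C68: service='freight' → outer ELSE → 23
parcel=C69: service='freight' → outer ELSE → 23
parcel=C80: service='economy' → outer ELSE → 23
parcel=C82: service='air' → inner[length_cm < 59] → 21
parcel=C87: service='air' → inner[length_cm < 59] → 21
parcel=C88: service='economy' → outer ELSE → 23
parcel=C92: service='economy' → outer ELSE → 23
parcel=C93: service='express' → outer ELSE → 23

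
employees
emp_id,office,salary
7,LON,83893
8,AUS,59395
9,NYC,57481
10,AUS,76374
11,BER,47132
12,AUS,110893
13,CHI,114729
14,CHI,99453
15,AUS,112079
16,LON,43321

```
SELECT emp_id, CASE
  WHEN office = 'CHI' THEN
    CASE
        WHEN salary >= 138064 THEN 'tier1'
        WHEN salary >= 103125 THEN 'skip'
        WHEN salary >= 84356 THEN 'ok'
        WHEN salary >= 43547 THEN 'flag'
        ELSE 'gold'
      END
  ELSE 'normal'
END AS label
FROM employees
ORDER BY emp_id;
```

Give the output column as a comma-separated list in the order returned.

emp_id=7: office='LON' → outer ELSE → normal
emp_id=8: office='AUS' → outer ELSE → normal
emp_id=9: office='NYC' → outer ELSE → normal
emp_id=10: office='AUS' → outer ELSE → normal
emp_id=11: office='BER' → outer ELSE → normal
emp_id=12: office='AUS' → outer ELSE → normal
emp_id=13: office='CHI' → inner[salary >= 103125] → skip
emp_id=14: office='CHI' → inner[salary >= 84356] → ok
emp_id=15: office='AUS' → outer ELSE → normal
emp_id=16: office='LON' → outer ELSE → normal

normal, normal, normal, normal, normal, normal, skip, ok, normal, normal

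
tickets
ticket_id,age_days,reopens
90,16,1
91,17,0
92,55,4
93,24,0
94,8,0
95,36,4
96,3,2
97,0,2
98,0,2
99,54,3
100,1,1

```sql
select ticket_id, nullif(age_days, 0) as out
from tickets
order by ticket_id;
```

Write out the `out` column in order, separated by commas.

ticket_id=90: age_days=16 vs 0: differ → 16
ticket_id=91: age_days=17 vs 0: differ → 17
ticket_id=92: age_days=55 vs 0: differ → 55
ticket_id=93: age_days=24 vs 0: differ → 24
ticket_id=94: age_days=8 vs 0: differ → 8
ticket_id=95: age_days=36 vs 0: differ → 36
ticket_id=96: age_days=3 vs 0: differ → 3
ticket_id=97: age_days=0 vs 0: equal → NULL
ticket_id=98: age_days=0 vs 0: equal → NULL
ticket_id=99: age_days=54 vs 0: differ → 54
ticket_id=100: age_days=1 vs 0: differ → 1

16, 17, 55, 24, 8, 36, 3, NULL, NULL, 54, 1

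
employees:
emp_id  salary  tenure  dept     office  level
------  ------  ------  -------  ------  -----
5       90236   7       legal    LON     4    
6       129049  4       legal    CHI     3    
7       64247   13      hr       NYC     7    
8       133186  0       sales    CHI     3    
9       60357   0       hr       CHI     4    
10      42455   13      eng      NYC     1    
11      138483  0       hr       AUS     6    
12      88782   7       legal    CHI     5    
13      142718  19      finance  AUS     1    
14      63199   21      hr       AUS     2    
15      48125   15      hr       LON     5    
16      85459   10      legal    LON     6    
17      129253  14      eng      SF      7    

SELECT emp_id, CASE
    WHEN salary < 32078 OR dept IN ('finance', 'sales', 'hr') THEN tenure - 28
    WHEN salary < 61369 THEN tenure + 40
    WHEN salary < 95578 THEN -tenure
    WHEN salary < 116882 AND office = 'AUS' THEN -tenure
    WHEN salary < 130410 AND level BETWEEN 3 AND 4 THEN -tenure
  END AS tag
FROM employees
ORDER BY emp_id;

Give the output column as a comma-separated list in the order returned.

emp_id=5: salary < 95578 → -7
emp_id=6: salary < 130410 AND level BETWEEN 3 AND 4 → -4
emp_id=7: salary < 32078 OR dept IN ('finance', 'sales', 'hr') → -15
emp_id=8: salary < 32078 OR dept IN ('finance', 'sales', 'hr') → -28
emp_id=9: salary < 32078 OR dept IN ('finance', 'sales', 'hr') → -28
emp_id=10: salary < 61369 → 53
emp_id=11: salary < 32078 OR dept IN ('finance', 'sales', 'hr') → -28
emp_id=12: salary < 95578 → -7
emp_id=13: salary < 32078 OR dept IN ('finance', 'sales', 'hr') → -9
emp_id=14: salary < 32078 OR dept IN ('finance', 'sales', 'hr') → -7
emp_id=15: salary < 32078 OR dept IN ('finance', 'sales', 'hr') → -13
emp_id=16: salary < 95578 → -10
emp_id=17: (no match → NULL) → NULL

-7, -4, -15, -28, -28, 53, -28, -7, -9, -7, -13, -10, NULL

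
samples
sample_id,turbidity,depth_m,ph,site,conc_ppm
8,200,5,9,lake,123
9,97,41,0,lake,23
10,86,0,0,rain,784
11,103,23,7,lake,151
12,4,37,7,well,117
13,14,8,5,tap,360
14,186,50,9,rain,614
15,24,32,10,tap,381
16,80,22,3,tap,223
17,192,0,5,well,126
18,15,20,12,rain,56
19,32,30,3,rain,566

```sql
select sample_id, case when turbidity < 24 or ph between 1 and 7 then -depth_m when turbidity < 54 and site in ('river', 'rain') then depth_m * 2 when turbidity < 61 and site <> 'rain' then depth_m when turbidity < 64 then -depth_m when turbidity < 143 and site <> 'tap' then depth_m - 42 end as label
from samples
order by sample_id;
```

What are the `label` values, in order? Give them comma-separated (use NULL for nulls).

sample_id=8: (no match → NULL) → NULL
sample_id=9: turbidity < 143 and site <> 'tap' → -1
sample_id=10: turbidity < 143 and site <> 'tap' → -42
sample_id=11: turbidity < 24 or ph between 1 and 7 → -23
sample_id=12: turbidity < 24 or ph between 1 and 7 → -37
sample_id=13: turbidity < 24 or ph between 1 and 7 → -8
sample_id=14: (no match → NULL) → NULL
sample_id=15: turbidity < 61 and site <> 'rain' → 32
sample_id=16: turbidity < 24 or ph between 1 and 7 → -22
sample_id=17: turbidity < 24 or ph between 1 and 7 → 0
sample_id=18: turbidity < 24 or ph between 1 and 7 → -20
sample_id=19: turbidity < 24 or ph between 1 and 7 → -30

NULL, -1, -42, -23, -37, -8, NULL, 32, -22, 0, -20, -30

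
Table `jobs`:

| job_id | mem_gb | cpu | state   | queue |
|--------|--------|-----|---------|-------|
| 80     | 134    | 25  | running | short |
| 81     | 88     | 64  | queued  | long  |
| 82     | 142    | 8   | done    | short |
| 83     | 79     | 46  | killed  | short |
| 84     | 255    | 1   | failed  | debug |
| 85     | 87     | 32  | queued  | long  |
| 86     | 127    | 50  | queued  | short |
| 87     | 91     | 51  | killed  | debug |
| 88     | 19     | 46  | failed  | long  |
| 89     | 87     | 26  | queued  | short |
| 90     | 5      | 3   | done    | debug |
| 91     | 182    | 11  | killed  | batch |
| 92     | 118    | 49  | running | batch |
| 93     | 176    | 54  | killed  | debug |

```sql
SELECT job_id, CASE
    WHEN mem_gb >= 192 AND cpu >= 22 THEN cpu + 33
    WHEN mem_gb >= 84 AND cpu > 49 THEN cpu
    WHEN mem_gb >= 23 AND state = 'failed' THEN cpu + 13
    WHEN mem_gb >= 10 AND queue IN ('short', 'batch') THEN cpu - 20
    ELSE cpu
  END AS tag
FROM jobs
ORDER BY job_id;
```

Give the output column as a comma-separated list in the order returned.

5, 64, -12, 26, 14, 32, 50, 51, 46, 6, 3, -9, 29, 54

job_id=80: mem_gb >= 10 AND queue IN ('short', 'batch') → 5
job_id=81: mem_gb >= 84 AND cpu > 49 → 64
job_id=82: mem_gb >= 10 AND queue IN ('short', 'batch') → -12
job_id=83: mem_gb >= 10 AND queue IN ('short', 'batch') → 26
job_id=84: mem_gb >= 23 AND state = 'failed' → 14
job_id=85: ELSE → 32
job_id=86: mem_gb >= 84 AND cpu > 49 → 50
job_id=87: mem_gb >= 84 AND cpu > 49 → 51
job_id=88: ELSE → 46
job_id=89: mem_gb >= 10 AND queue IN ('short', 'batch') → 6
job_id=90: ELSE → 3
job_id=91: mem_gb >= 10 AND queue IN ('short', 'batch') → -9
job_id=92: mem_gb >= 10 AND queue IN ('short', 'batch') → 29
job_id=93: mem_gb >= 84 AND cpu > 49 → 54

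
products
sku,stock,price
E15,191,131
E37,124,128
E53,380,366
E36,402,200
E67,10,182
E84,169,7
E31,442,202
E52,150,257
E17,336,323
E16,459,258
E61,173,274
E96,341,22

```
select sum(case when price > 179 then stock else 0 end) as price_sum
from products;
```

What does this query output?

2352

sku=E15: ✗
sku=E37: ✗
sku=E53: ✓ → 380
sku=E36: ✓ → 402
sku=E67: ✓ → 10
sku=E84: ✗
sku=E31: ✓ → 442
sku=E52: ✓ → 150
sku=E17: ✓ → 336
sku=E16: ✓ → 459
sku=E61: ✓ → 173
sku=E96: ✗
price_sum = 380 + 402 + 10 + 442 + 150 + 336 + 459 + 173 = 2352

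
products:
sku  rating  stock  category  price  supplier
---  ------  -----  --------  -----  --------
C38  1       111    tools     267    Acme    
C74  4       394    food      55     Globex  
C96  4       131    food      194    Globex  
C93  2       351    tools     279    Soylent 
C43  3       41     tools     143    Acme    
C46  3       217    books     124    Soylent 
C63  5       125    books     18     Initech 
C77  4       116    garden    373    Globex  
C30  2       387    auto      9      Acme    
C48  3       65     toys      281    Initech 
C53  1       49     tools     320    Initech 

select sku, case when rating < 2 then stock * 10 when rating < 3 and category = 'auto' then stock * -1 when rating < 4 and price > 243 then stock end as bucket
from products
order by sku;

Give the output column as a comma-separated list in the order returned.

-387, 1110, NULL, NULL, 65, 490, NULL, NULL, NULL, 351, NULL

sku=C30: rating < 3 and category = 'auto' → -387
sku=C38: rating < 2 → 1110
sku=C43: (no match → NULL) → NULL
sku=C46: (no match → NULL) → NULL
sku=C48: rating < 4 and price > 243 → 65
sku=C53: rating < 2 → 490
sku=C63: (no match → NULL) → NULL
sku=C74: (no match → NULL) → NULL
sku=C77: (no match → NULL) → NULL
sku=C93: rating < 4 and price > 243 → 351
sku=C96: (no match → NULL) → NULL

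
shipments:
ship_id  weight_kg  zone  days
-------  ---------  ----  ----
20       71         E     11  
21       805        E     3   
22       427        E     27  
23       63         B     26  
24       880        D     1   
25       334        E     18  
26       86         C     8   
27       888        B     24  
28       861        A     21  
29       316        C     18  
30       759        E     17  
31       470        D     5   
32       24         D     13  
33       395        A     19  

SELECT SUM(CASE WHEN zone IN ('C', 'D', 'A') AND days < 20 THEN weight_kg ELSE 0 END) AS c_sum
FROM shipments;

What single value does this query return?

2171

ship_id=20: ✗
ship_id=21: ✗
ship_id=22: ✗
ship_id=23: ✗
ship_id=24: ✓ → 880
ship_id=25: ✗
ship_id=26: ✓ → 86
ship_id=27: ✗
ship_id=28: ✗
ship_id=29: ✓ → 316
ship_id=30: ✗
ship_id=31: ✓ → 470
ship_id=32: ✓ → 24
ship_id=33: ✓ → 395
c_sum = 880 + 86 + 316 + 470 + 24 + 395 = 2171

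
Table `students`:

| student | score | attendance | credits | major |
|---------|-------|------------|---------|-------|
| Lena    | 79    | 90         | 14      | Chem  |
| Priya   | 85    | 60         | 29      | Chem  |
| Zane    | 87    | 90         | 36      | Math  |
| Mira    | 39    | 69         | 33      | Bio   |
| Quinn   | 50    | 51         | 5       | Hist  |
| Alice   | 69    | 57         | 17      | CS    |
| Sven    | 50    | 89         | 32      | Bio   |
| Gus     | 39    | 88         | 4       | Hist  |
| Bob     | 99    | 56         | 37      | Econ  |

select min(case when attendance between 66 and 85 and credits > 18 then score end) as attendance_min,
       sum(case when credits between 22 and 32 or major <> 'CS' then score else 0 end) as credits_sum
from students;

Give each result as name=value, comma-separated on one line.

attendance_min=39, credits_sum=528

[attendance_min: attendance between 66 and 85 and credits > 18]
student=Lena: ✗
student=Priya: ✗
student=Zane: ✗
student=Mira: ✓ → 39
student=Quinn: ✗
student=Alice: ✗
student=Sven: ✗
student=Gus: ✗
student=Bob: ✗
attendance_min = MIN(39) = 39
—
[credits_sum: credits between 22 and 32 or major <> 'CS']
student=Lena: ✓ → 79
student=Priya: ✓ → 85
student=Zane: ✓ → 87
student=Mira: ✓ → 39
student=Quinn: ✓ → 50
student=Alice: ✗
student=Sven: ✓ → 50
student=Gus: ✓ → 39
student=Bob: ✓ → 99
credits_sum = 79 + 85 + 87 + 39 + 50 + 50 + 39 + 99 = 528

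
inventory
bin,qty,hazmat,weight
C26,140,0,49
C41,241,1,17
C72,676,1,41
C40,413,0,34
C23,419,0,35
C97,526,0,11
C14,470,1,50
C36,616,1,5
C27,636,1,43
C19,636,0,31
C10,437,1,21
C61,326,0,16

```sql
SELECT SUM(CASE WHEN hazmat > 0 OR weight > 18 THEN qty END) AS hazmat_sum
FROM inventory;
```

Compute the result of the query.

4684

bin=C26: ✓ → 140
bin=C41: ✓ → 241
bin=C72: ✓ → 676
bin=C40: ✓ → 413
bin=C23: ✓ → 419
bin=C97: ✗
bin=C14: ✓ → 470
bin=C36: ✓ → 616
bin=C27: ✓ → 636
bin=C19: ✓ → 636
bin=C10: ✓ → 437
bin=C61: ✗
hazmat_sum = 140 + 241 + 676 + 413 + 419 + 470 + 616 + 636 + 636 + 437 = 4684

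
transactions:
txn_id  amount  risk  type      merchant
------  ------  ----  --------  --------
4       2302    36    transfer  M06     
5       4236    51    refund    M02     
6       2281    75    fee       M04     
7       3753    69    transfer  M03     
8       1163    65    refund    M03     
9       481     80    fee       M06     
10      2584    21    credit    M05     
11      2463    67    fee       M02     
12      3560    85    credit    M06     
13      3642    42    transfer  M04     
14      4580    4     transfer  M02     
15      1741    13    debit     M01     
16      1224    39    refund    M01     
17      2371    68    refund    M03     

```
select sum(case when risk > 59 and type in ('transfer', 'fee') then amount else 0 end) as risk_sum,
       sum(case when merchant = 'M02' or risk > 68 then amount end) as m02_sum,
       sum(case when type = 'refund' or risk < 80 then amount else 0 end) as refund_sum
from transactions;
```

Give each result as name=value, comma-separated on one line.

risk_sum=8978, m02_sum=21354, refund_sum=32340

[risk_sum: risk > 59 and type in ('transfer', 'fee')]
txn_id=4: ✗
txn_id=5: ✗
txn_id=6: ✓ → 2281
txn_id=7: ✓ → 3753
txn_id=8: ✗
txn_id=9: ✓ → 481
txn_id=10: ✗
txn_id=11: ✓ → 2463
txn_id=12: ✗
txn_id=13: ✗
txn_id=14: ✗
txn_id=15: ✗
txn_id=16: ✗
txn_id=17: ✗
risk_sum = 2281 + 3753 + 481 + 2463 = 8978
—
[m02_sum: merchant = 'M02' or risk > 68]
txn_id=4: ✗
txn_id=5: ✓ → 4236
txn_id=6: ✓ → 2281
txn_id=7: ✓ → 3753
txn_id=8: ✗
txn_id=9: ✓ → 481
txn_id=10: ✗
txn_id=11: ✓ → 2463
txn_id=12: ✓ → 3560
txn_id=13: ✗
txn_id=14: ✓ → 4580
txn_id=15: ✗
txn_id=16: ✗
txn_id=17: ✗
m02_sum = 4236 + 2281 + 3753 + 481 + 2463 + 3560 + 4580 = 21354
—
[refund_sum: type = 'refund' or risk < 80]
txn_id=4: ✓ → 2302
txn_id=5: ✓ → 4236
txn_id=6: ✓ → 2281
txn_id=7: ✓ → 3753
txn_id=8: ✓ → 1163
txn_id=9: ✗
txn_id=10: ✓ → 2584
txn_id=11: ✓ → 2463
txn_id=12: ✗
txn_id=13: ✓ → 3642
txn_id=14: ✓ → 4580
txn_id=15: ✓ → 1741
txn_id=16: ✓ → 1224
txn_id=17: ✓ → 2371
refund_sum = 2302 + 4236 + 2281 + 3753 + 1163 + 2584 + 2463 + 3642 + 4580 + 1741 + 1224 + 2371 = 32340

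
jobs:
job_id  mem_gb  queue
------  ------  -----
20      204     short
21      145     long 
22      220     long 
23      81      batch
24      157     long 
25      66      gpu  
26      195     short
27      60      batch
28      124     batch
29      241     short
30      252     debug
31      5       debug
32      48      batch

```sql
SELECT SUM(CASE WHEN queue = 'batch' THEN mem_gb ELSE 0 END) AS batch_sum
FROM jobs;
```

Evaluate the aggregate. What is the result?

313

job_id=20: ✗
job_id=21: ✗
job_id=22: ✗
job_id=23: ✓ → 81
job_id=24: ✗
job_id=25: ✗
job_id=26: ✗
job_id=27: ✓ → 60
job_id=28: ✓ → 124
job_id=29: ✗
job_id=30: ✗
job_id=31: ✗
job_id=32: ✓ → 48
batch_sum = 81 + 60 + 124 + 48 = 313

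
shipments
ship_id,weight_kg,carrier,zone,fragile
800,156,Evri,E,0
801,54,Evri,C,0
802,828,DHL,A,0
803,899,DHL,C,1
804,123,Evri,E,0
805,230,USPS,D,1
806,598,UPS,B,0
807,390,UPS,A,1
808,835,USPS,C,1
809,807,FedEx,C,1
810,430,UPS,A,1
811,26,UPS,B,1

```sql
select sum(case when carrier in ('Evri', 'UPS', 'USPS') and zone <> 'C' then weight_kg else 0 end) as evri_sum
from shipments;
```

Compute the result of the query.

1953

ship_id=800: ✓ → 156
ship_id=801: ✗
ship_id=802: ✗
ship_id=803: ✗
ship_id=804: ✓ → 123
ship_id=805: ✓ → 230
ship_id=806: ✓ → 598
ship_id=807: ✓ → 390
ship_id=808: ✗
ship_id=809: ✗
ship_id=810: ✓ → 430
ship_id=811: ✓ → 26
evri_sum = 156 + 123 + 230 + 598 + 390 + 430 + 26 = 1953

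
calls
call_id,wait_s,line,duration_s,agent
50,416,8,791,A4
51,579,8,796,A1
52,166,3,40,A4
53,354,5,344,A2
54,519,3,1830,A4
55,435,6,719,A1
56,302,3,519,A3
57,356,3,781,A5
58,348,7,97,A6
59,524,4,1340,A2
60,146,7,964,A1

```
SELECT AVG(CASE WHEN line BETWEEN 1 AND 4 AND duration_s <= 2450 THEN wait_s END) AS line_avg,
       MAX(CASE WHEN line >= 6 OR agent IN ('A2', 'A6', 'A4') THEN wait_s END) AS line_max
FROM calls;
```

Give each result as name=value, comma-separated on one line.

[line_avg: line BETWEEN 1 AND 4 AND duration_s <= 2450]
call_id=50: ✗
call_id=51: ✗
call_id=52: ✓ → 166
call_id=53: ✗
call_id=54: ✓ → 519
call_id=55: ✗
call_id=56: ✓ → 302
call_id=57: ✓ → 356
call_id=58: ✗
call_id=59: ✓ → 524
call_id=60: ✗
line_avg = (166 + 519 + 302 + 356 + 524) / 5 = 373.4
—
[line_max: line >= 6 OR agent IN ('A2', 'A6', 'A4')]
call_id=50: ✓ → 416
call_id=51: ✓ → 579
call_id=52: ✓ → 166
call_id=53: ✓ → 354
call_id=54: ✓ → 519
call_id=55: ✓ → 435
call_id=56: ✗
call_id=57: ✗
call_id=58: ✓ → 348
call_id=59: ✓ → 524
call_id=60: ✓ → 146
line_max = MAX(416, 579, 166, 354, 519, 435, 348, 524, 146) = 579

line_avg=373.4, line_max=579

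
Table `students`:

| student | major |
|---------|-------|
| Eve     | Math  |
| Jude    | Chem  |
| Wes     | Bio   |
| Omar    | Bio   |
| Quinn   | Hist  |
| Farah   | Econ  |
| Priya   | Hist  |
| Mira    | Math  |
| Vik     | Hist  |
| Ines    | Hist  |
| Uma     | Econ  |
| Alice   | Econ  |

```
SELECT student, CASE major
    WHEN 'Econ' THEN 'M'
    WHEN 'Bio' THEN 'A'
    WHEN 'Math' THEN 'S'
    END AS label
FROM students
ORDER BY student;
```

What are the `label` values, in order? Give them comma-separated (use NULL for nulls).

student=Alice: major='Econ' → M
student=Eve: major='Math' → S
student=Farah: major='Econ' → M
student=Ines: (no match → NULL) → NULL
student=Jude: (no match → NULL) → NULL
student=Mira: major='Math' → S
student=Omar: major='Bio' → A
student=Priya: (no match → NULL) → NULL
student=Quinn: (no match → NULL) → NULL
student=Uma: major='Econ' → M
student=Vik: (no match → NULL) → NULL
student=Wes: major='Bio' → A

M, S, M, NULL, NULL, S, A, NULL, NULL, M, NULL, A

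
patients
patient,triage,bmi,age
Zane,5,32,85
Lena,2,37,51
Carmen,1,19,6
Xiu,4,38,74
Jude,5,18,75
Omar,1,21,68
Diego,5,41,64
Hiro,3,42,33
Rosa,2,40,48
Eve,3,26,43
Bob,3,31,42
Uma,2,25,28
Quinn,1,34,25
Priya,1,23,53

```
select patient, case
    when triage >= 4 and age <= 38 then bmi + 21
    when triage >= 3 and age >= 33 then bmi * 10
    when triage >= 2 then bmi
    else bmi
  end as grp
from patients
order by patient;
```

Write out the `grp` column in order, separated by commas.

310, 19, 410, 260, 420, 180, 37, 21, 23, 34, 40, 25, 380, 320

patient=Bob: triage >= 3 and age >= 33 → 310
patient=Carmen: ELSE → 19
patient=Diego: triage >= 3 and age >= 33 → 410
patient=Eve: triage >= 3 and age >= 33 → 260
patient=Hiro: triage >= 3 and age >= 33 → 420
patient=Jude: triage >= 3 and age >= 33 → 180
patient=Lena: triage >= 2 → 37
patient=Omar: ELSE → 21
patient=Priya: ELSE → 23
patient=Quinn: ELSE → 34
patient=Rosa: triage >= 2 → 40
patient=Uma: triage >= 2 → 25
patient=Xiu: triage >= 3 and age >= 33 → 380
patient=Zane: triage >= 3 and age >= 33 → 320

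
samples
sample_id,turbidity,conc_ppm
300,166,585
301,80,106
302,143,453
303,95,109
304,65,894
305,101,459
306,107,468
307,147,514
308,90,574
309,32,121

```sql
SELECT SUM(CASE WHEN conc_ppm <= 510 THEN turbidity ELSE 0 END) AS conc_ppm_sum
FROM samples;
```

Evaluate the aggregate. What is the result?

558

sample_id=300: ✗
sample_id=301: ✓ → 80
sample_id=302: ✓ → 143
sample_id=303: ✓ → 95
sample_id=304: ✗
sample_id=305: ✓ → 101
sample_id=306: ✓ → 107
sample_id=307: ✗
sample_id=308: ✗
sample_id=309: ✓ → 32
conc_ppm_sum = 80 + 143 + 95 + 101 + 107 + 32 = 558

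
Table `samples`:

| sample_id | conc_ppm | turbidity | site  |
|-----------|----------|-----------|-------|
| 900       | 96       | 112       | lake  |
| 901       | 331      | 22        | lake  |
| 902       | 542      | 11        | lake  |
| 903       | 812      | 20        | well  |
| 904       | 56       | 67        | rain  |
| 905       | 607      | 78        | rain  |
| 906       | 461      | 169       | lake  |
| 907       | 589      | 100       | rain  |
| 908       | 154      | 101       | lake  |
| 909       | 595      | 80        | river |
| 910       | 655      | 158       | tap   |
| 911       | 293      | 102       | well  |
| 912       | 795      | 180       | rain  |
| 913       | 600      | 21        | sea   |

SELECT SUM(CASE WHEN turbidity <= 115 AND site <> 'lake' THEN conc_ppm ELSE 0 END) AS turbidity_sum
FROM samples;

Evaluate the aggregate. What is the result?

3552

sample_id=900: ✗
sample_id=901: ✗
sample_id=902: ✗
sample_id=903: ✓ → 812
sample_id=904: ✓ → 56
sample_id=905: ✓ → 607
sample_id=906: ✗
sample_id=907: ✓ → 589
sample_id=908: ✗
sample_id=909: ✓ → 595
sample_id=910: ✗
sample_id=911: ✓ → 293
sample_id=912: ✗
sample_id=913: ✓ → 600
turbidity_sum = 812 + 56 + 607 + 589 + 595 + 293 + 600 = 3552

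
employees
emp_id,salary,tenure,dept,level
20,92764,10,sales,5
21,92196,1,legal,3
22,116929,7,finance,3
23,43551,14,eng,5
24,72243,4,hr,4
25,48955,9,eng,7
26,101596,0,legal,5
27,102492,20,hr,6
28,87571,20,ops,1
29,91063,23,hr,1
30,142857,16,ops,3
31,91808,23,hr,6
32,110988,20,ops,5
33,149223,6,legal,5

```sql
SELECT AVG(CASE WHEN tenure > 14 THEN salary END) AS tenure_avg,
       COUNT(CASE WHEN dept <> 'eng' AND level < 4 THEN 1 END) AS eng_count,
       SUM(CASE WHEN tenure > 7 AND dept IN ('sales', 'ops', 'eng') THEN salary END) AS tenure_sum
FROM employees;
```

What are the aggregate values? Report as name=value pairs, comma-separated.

[tenure_avg: tenure > 14]
emp_id=20: ✗
emp_id=21: ✗
emp_id=22: ✗
emp_id=23: ✗
emp_id=24: ✗
emp_id=25: ✗
emp_id=26: ✗
emp_id=27: ✓ → 102492
emp_id=28: ✓ → 87571
emp_id=29: ✓ → 91063
emp_id=30: ✓ → 142857
emp_id=31: ✓ → 91808
emp_id=32: ✓ → 110988
emp_id=33: ✗
tenure_avg = (102492 + 87571 + 91063 + 142857 + 91808 + 110988) / 6 = 104463.1666666667
—
[eng_count: dept <> 'eng' AND level < 4]
emp_id=20: ✗
emp_id=21: ✓ → 1
emp_id=22: ✓ → 1
emp_id=23: ✗
emp_id=24: ✗
emp_id=25: ✗
emp_id=26: ✗
emp_id=27: ✗
emp_id=28: ✓ → 1
emp_id=29: ✓ → 1
emp_id=30: ✓ → 1
emp_id=31: ✗
emp_id=32: ✗
emp_id=33: ✗
eng_count = COUNT(1, 1, 1, 1, 1) = 5
—
[tenure_sum: tenure > 7 AND dept IN ('sales', 'ops', 'eng')]
emp_id=20: ✓ → 92764
emp_id=21: ✗
emp_id=22: ✗
emp_id=23: ✓ → 43551
emp_id=24: ✗
emp_id=25: ✓ → 48955
emp_id=26: ✗
emp_id=27: ✗
emp_id=28: ✓ → 87571
emp_id=29: ✗
emp_id=30: ✓ → 142857
emp_id=31: ✗
emp_id=32: ✓ → 110988
emp_id=33: ✗
tenure_sum = 92764 + 43551 + 48955 + 87571 + 142857 + 110988 = 526686

tenure_avg=104463.1666666667, eng_count=5, tenure_sum=526686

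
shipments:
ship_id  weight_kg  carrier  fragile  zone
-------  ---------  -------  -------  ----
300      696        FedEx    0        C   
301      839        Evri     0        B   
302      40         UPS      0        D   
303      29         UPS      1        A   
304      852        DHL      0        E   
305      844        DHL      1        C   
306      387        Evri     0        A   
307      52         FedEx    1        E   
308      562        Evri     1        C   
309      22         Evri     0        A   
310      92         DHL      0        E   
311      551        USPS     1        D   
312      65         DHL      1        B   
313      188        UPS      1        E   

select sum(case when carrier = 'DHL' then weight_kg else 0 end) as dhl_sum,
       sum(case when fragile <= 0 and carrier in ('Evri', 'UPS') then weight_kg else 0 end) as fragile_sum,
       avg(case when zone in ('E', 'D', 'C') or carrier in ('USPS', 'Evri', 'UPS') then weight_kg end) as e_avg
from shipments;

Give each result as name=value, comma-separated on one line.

dhl_sum=1853, fragile_sum=1288, e_avg=396.4615384615

[dhl_sum: carrier = 'DHL']
ship_id=300: ✗
ship_id=301: ✗
ship_id=302: ✗
ship_id=303: ✗
ship_id=304: ✓ → 852
ship_id=305: ✓ → 844
ship_id=306: ✗
ship_id=307: ✗
ship_id=308: ✗
ship_id=309: ✗
ship_id=310: ✓ → 92
ship_id=311: ✗
ship_id=312: ✓ → 65
ship_id=313: ✗
dhl_sum = 852 + 844 + 92 + 65 = 1853
—
[fragile_sum: fragile <= 0 and carrier in ('Evri', 'UPS')]
ship_id=300: ✗
ship_id=301: ✓ → 839
ship_id=302: ✓ → 40
ship_id=303: ✗
ship_id=304: ✗
ship_id=305: ✗
ship_id=306: ✓ → 387
ship_id=307: ✗
ship_id=308: ✗
ship_id=309: ✓ → 22
ship_id=310: ✗
ship_id=311: ✗
ship_id=312: ✗
ship_id=313: ✗
fragile_sum = 839 + 40 + 387 + 22 = 1288
—
[e_avg: zone in ('E', 'D', 'C') or carrier in ('USPS', 'Evri', 'UPS')]
ship_id=300: ✓ → 696
ship_id=301: ✓ → 839
ship_id=302: ✓ → 40
ship_id=303: ✓ → 29
ship_id=304: ✓ → 852
ship_id=305: ✓ → 844
ship_id=306: ✓ → 387
ship_id=307: ✓ → 52
ship_id=308: ✓ → 562
ship_id=309: ✓ → 22
ship_id=310: ✓ → 92
ship_id=311: ✓ → 551
ship_id=312: ✗
ship_id=313: ✓ → 188
e_avg = (696 + 839 + 40 + 29 + 852 + 844 + 387 + 52 + 562 + 22 + 92 + 551 + 188) / 13 = 396.4615384615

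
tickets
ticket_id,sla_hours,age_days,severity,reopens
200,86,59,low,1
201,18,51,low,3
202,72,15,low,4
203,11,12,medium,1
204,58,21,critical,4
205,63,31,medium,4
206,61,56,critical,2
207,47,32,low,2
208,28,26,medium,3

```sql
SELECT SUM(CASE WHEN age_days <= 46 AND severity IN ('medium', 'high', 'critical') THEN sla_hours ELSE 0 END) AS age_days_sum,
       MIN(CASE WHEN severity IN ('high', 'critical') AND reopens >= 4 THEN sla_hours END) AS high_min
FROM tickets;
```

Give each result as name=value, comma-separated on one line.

age_days_sum=160, high_min=58

[age_days_sum: age_days <= 46 AND severity IN ('medium', 'high', 'critical')]
ticket_id=200: ✗
ticket_id=201: ✗
ticket_id=202: ✗
ticket_id=203: ✓ → 11
ticket_id=204: ✓ → 58
ticket_id=205: ✓ → 63
ticket_id=206: ✗
ticket_id=207: ✗
ticket_id=208: ✓ → 28
age_days_sum = 11 + 58 + 63 + 28 = 160
—
[high_min: severity IN ('high', 'critical') AND reopens >= 4]
ticket_id=200: ✗
ticket_id=201: ✗
ticket_id=202: ✗
ticket_id=203: ✗
ticket_id=204: ✓ → 58
ticket_id=205: ✗
ticket_id=206: ✗
ticket_id=207: ✗
ticket_id=208: ✗
high_min = MIN(58) = 58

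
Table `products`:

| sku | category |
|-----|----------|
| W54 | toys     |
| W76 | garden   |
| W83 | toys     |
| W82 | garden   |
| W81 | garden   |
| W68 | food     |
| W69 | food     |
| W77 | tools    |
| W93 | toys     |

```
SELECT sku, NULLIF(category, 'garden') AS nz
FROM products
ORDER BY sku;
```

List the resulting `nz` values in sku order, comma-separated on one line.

sku=W54: category=toys vs garden: differ → toys
sku=W68: category=food vs garden: differ → food
sku=W69: category=food vs garden: differ → food
sku=W76: category=garden vs garden: equal → NULL
sku=W77: category=tools vs garden: differ → tools
sku=W81: category=garden vs garden: equal → NULL
sku=W82: category=garden vs garden: equal → NULL
sku=W83: category=toys vs garden: differ → toys
sku=W93: category=toys vs garden: differ → toys

toys, food, food, NULL, tools, NULL, NULL, toys, toys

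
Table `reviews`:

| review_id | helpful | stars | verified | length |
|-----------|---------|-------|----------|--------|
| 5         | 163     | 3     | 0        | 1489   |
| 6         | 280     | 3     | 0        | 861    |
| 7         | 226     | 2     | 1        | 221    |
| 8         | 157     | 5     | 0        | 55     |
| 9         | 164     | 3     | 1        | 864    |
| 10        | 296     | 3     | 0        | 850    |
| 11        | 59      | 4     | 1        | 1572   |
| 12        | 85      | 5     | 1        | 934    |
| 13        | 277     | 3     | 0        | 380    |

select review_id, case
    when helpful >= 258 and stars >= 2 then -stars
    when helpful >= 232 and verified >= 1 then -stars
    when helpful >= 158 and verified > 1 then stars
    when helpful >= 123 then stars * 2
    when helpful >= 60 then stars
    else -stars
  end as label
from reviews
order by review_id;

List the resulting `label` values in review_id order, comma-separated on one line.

review_id=5: helpful >= 123 → 6
review_id=6: helpful >= 258 and stars >= 2 → -3
review_id=7: helpful >= 123 → 4
review_id=8: helpful >= 123 → 10
review_id=9: helpful >= 123 → 6
review_id=10: helpful >= 258 and stars >= 2 → -3
review_id=11: ELSE → -4
review_id=12: helpful >= 60 → 5
review_id=13: helpful >= 258 and stars >= 2 → -3

6, -3, 4, 10, 6, -3, -4, 5, -3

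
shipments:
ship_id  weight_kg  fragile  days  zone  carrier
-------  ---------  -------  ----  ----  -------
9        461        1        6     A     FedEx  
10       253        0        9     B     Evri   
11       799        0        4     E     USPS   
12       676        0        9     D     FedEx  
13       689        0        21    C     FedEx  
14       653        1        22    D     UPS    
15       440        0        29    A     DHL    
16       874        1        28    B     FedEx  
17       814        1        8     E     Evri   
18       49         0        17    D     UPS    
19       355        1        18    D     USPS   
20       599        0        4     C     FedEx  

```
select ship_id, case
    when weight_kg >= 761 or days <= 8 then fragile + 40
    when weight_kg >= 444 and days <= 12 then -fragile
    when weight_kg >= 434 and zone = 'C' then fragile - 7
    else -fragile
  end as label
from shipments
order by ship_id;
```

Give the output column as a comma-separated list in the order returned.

41, 0, 40, 0, -7, -1, 0, 41, 41, 0, -1, 40

ship_id=9: weight_kg >= 761 or days <= 8 → 41
ship_id=10: ELSE → 0
ship_id=11: weight_kg >= 761 or days <= 8 → 40
ship_id=12: weight_kg >= 444 and days <= 12 → 0
ship_id=13: weight_kg >= 434 and zone = 'C' → -7
ship_id=14: ELSE → -1
ship_id=15: ELSE → 0
ship_id=16: weight_kg >= 761 or days <= 8 → 41
ship_id=17: weight_kg >= 761 or days <= 8 → 41
ship_id=18: ELSE → 0
ship_id=19: ELSE → -1
ship_id=20: weight_kg >= 761 or days <= 8 → 40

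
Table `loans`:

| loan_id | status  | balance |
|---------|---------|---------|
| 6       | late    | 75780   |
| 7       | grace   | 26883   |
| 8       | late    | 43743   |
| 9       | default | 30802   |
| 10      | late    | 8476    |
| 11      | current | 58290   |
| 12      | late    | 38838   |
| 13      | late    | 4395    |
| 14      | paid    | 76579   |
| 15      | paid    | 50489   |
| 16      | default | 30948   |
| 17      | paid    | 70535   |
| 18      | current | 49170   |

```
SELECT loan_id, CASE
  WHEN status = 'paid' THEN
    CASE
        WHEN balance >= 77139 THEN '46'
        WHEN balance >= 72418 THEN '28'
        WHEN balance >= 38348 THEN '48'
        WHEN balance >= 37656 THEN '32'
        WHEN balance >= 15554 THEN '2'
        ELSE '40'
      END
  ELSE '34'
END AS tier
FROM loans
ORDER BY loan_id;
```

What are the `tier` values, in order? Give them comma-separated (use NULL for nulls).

34, 34, 34, 34, 34, 34, 34, 34, 28, 48, 34, 48, 34

loan_id=6: status='late' → outer ELSE → 34
loan_id=7: status='grace' → outer ELSE → 34
loan_id=8: status='late' → outer ELSE → 34
loan_id=9: status='default' → outer ELSE → 34
loan_id=10: status='late' → outer ELSE → 34
loan_id=11: status='current' → outer ELSE → 34
loan_id=12: status='late' → outer ELSE → 34
loan_id=13: status='late' → outer ELSE → 34
loan_id=14: status='paid' → inner[balance >= 72418] → 28
loan_id=15: status='paid' → inner[balance >= 38348] → 48
loan_id=16: status='default' → outer ELSE → 34
loan_id=17: status='paid' → inner[balance >= 38348] → 48
loan_id=18: status='current' → outer ELSE → 34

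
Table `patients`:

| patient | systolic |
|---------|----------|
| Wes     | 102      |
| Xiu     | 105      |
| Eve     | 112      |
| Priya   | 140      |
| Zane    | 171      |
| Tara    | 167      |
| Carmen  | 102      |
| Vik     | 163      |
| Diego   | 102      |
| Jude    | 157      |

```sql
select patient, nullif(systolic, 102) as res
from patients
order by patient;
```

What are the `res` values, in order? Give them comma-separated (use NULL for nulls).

NULL, NULL, 112, 157, 140, 167, 163, NULL, 105, 171

patient=Carmen: systolic=102 vs 102: equal → NULL
patient=Diego: systolic=102 vs 102: equal → NULL
patient=Eve: systolic=112 vs 102: differ → 112
patient=Jude: systolic=157 vs 102: differ → 157
patient=Priya: systolic=140 vs 102: differ → 140
patient=Tara: systolic=167 vs 102: differ → 167
patient=Vik: systolic=163 vs 102: differ → 163
patient=Wes: systolic=102 vs 102: equal → NULL
patient=Xiu: systolic=105 vs 102: differ → 105
patient=Zane: systolic=171 vs 102: differ → 171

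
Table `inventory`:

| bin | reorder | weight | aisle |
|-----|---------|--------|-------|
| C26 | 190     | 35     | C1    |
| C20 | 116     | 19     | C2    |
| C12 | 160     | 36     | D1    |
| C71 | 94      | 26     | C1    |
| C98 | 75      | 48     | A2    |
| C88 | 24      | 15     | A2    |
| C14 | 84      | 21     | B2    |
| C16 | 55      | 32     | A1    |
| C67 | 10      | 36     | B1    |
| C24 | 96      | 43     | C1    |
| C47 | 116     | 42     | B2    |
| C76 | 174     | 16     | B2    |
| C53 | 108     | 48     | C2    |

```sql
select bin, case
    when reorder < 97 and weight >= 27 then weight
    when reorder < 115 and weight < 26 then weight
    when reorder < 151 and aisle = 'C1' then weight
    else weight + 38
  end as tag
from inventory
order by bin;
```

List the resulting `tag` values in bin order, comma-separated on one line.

74, 21, 32, 57, 43, 73, 80, 86, 36, 26, 54, 15, 48

bin=C12: ELSE → 74
bin=C14: reorder < 115 and weight < 26 → 21
bin=C16: reorder < 97 and weight >= 27 → 32
bin=C20: ELSE → 57
bin=C24: reorder < 97 and weight >= 27 → 43
bin=C26: ELSE → 73
bin=C47: ELSE → 80
bin=C53: ELSE → 86
bin=C67: reorder < 97 and weight >= 27 → 36
bin=C71: reorder < 151 and aisle = 'C1' → 26
bin=C76: ELSE → 54
bin=C88: reorder < 115 and weight < 26 → 15
bin=C98: reorder < 97 and weight >= 27 → 48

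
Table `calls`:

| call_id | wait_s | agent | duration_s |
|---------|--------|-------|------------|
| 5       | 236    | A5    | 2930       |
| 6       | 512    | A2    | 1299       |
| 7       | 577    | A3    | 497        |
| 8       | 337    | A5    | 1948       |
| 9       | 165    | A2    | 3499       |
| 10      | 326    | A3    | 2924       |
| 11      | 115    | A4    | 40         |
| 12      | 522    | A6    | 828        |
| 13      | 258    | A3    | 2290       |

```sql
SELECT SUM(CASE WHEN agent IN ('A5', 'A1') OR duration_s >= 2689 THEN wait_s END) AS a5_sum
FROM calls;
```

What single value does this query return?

call_id=5: ✓ → 236
call_id=6: ✗
call_id=7: ✗
call_id=8: ✓ → 337
call_id=9: ✓ → 165
call_id=10: ✓ → 326
call_id=11: ✗
call_id=12: ✗
call_id=13: ✗
a5_sum = 236 + 337 + 165 + 326 = 1064

1064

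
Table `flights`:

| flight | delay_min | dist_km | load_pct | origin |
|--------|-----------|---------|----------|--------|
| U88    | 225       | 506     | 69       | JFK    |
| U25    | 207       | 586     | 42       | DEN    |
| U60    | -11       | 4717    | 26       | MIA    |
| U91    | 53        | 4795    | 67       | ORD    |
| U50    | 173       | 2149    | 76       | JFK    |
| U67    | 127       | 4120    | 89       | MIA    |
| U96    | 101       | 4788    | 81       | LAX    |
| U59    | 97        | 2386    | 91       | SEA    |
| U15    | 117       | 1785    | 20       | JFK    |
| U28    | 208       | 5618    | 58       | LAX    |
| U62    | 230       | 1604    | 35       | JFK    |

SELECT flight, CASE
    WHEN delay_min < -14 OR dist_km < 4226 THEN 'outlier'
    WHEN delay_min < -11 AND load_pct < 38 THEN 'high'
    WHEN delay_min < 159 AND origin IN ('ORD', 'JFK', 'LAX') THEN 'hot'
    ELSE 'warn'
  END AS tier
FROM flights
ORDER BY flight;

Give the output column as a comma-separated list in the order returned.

outlier, outlier, warn, outlier, outlier, warn, outlier, outlier, outlier, hot, hot

flight=U15: delay_min < -14 OR dist_km < 4226 → outlier
flight=U25: delay_min < -14 OR dist_km < 4226 → outlier
flight=U28: ELSE → warn
flight=U50: delay_min < -14 OR dist_km < 4226 → outlier
flight=U59: delay_min < -14 OR dist_km < 4226 → outlier
flight=U60: ELSE → warn
flight=U62: delay_min < -14 OR dist_km < 4226 → outlier
flight=U67: delay_min < -14 OR dist_km < 4226 → outlier
flight=U88: delay_min < -14 OR dist_km < 4226 → outlier
flight=U91: delay_min < 159 AND origin IN ('ORD', 'JFK', 'LAX') → hot
flight=U96: delay_min < 159 AND origin IN ('ORD', 'JFK', 'LAX') → hot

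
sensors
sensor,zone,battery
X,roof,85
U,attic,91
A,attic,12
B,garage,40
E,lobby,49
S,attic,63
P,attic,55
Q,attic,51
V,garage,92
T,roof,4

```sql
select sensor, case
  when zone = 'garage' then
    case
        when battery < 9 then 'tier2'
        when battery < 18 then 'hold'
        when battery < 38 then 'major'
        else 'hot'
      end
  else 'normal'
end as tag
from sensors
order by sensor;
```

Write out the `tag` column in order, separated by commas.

sensor=A: zone='attic' → outer ELSE → normal
sensor=B: zone='garage' → inner[ELSE] → hot
sensor=E: zone='lobby' → outer ELSE → normal
sensor=P: zone='attic' → outer ELSE → normal
sensor=Q: zone='attic' → outer ELSE → normal
sensor=S: zone='attic' → outer ELSE → normal
sensor=T: zone='roof' → outer ELSE → normal
sensor=U: zone='attic' → outer ELSE → normal
sensor=V: zone='garage' → inner[ELSE] → hot
sensor=X: zone='roof' → outer ELSE → normal

normal, hot, normal, normal, normal, normal, normal, normal, hot, normal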